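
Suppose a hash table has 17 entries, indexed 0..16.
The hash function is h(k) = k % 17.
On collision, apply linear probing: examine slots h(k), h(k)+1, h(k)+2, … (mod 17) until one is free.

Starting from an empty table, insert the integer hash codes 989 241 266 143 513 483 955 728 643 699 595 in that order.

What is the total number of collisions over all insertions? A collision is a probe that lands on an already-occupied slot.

8

989 hashes to 3; slot 3 is free -> place at 3.
241 hashes to 3; 3 taken -> place at 4.
266 hashes to 11; slot 11 is free -> place at 11.
143 hashes to 7; slot 7 is free -> place at 7.
513 hashes to 3; 3,4 taken -> place at 5.
483 hashes to 7; 7 taken -> place at 8.
955 hashes to 3; 3,4,5 taken -> place at 6.
728 hashes to 14; slot 14 is free -> place at 14.
643 hashes to 14; 14 taken -> place at 15.
699 hashes to 2; slot 2 is free -> place at 2.
595 hashes to 0; slot 0 is free -> place at 0.
Table: [595, ., 699, 989, 241, 513, 955, 143, 483, ., ., 266, ., ., 728, 643, .]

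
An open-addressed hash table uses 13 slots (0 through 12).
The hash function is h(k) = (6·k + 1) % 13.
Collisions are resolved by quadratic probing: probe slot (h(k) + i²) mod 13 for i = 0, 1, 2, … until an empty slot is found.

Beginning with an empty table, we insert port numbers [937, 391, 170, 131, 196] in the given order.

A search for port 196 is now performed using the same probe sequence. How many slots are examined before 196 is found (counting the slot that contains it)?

Insert 937: h=7, slot 7 empty → index 7.
Insert 391: h=7, slot 7 occupied → index 8.
Insert 170: h=7, slots 7,8 occupied → index 11.
Insert 131: h=7, slots 7,8,11 occupied → index 3.
Insert 196: h=7, slots 7,8,11,3 occupied → index 10.
Table: [., ., ., 131, ., ., ., 937, 391, ., 196, 170, .]
Lookup 196: h=7, probe 7,8,11,3,10 → found at 10.

5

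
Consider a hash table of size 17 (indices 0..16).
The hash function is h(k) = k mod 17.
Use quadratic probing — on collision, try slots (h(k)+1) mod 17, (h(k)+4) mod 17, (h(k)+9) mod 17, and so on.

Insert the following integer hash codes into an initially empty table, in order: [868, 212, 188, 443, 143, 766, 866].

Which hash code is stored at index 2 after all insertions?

188

868 hashes to 1; slot 1 is free -> place at 1.
212 hashes to 8; slot 8 is free -> place at 8.
188 hashes to 1; 1 taken -> place at 2.
443 hashes to 1; 1,2 taken -> place at 5.
143 hashes to 7; slot 7 is free -> place at 7.
766 hashes to 1; 1,2,5 taken -> place at 10.
866 hashes to 16; slot 16 is free -> place at 16.
Table: [—, 868, 188, —, —, 443, —, 143, 212, —, 766, —, —, —, —, —, 866]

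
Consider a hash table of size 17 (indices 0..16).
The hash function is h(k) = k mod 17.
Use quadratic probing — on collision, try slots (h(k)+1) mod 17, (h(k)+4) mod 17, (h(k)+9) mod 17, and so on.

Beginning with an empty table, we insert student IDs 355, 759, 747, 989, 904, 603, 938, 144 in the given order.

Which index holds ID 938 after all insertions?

7

Insert 355: h=15, slot 15 empty => index 15.
Insert 759: h=11, slot 11 empty => index 11.
Insert 747: h=16, slot 16 empty => index 16.
Insert 989: h=3, slot 3 empty => index 3.
Insert 904: h=3, slot 3 occupied => index 4.
Insert 603: h=8, slot 8 empty => index 8.
Insert 938: h=3, slots 3,4 occupied => index 7.
Insert 144: h=8, slot 8 occupied => index 9.
Table: [_, _, _, 989, 904, _, _, 938, 603, 144, _, 759, _, _, _, 355, 747]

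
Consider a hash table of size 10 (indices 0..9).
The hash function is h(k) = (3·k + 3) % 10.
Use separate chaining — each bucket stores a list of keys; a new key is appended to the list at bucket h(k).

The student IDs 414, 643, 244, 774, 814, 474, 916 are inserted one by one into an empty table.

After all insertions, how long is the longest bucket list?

414 -> bucket 5
643 -> bucket 2
244 -> bucket 5 (collision)
774 -> bucket 5 (collision)
814 -> bucket 5 (collision)
474 -> bucket 5 (collision)
916 -> bucket 1
Final buckets:
0: -
1: 916
2: 643
3: -
4: -
5: 414 -> 244 -> 774 -> 814 -> 474
6: -
7: -
8: -
9: -

5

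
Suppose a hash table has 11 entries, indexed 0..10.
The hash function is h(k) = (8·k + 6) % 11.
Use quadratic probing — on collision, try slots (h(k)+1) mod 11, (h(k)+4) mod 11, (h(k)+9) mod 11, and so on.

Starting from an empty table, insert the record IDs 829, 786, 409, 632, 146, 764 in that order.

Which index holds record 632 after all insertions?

3

829: h=5 -> slot 5
786: h=2 -> slot 2
409: h=0 -> slot 0
632: h=2, probe 2,3 -> slot 3
146: h=8 -> slot 8
764: h=2, probe 2,3,6 -> slot 6
Table: [409, _, 786, 632, _, 829, 764, _, 146, _, _]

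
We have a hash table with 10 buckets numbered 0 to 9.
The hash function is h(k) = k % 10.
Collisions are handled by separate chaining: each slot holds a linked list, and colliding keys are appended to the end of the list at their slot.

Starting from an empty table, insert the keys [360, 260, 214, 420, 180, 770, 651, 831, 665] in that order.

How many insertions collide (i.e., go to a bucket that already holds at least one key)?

Insert 360: h=0, bucket 0 empty -> new chain.
Insert 260: h=0, bucket 0 nonempty -> append to chain.
Insert 214: h=4, bucket 4 empty -> new chain.
Insert 420: h=0, bucket 0 nonempty -> append to chain.
Insert 180: h=0, bucket 0 nonempty -> append to chain.
Insert 770: h=0, bucket 0 nonempty -> append to chain.
Insert 651: h=1, bucket 1 empty -> new chain.
Insert 831: h=1, bucket 1 nonempty -> append to chain.
Insert 665: h=5, bucket 5 empty -> new chain.
Final buckets:
0: 360 -> 260 -> 420 -> 180 -> 770
1: 651 -> 831
2: -
3: -
4: 214
5: 665
6: -
7: -
8: -
9: -

5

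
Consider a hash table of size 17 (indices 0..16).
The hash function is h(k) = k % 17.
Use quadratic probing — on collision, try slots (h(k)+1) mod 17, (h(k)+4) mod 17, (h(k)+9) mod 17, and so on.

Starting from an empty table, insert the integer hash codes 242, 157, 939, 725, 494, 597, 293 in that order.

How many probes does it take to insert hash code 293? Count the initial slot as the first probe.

Insert 242: h=4, slot 4 empty -> index 4.
Insert 157: h=4, slot 4 occupied -> index 5.
Insert 939: h=4, slots 4,5 occupied -> index 8.
Insert 725: h=11, slot 11 empty -> index 11.
Insert 494: h=1, slot 1 empty -> index 1.
Insert 597: h=2, slot 2 empty -> index 2.
Insert 293: h=4, slots 4,5,8 occupied -> index 13.
Table: [., 494, 597, ., 242, 157, ., ., 939, ., ., 725, ., 293, ., ., .]

4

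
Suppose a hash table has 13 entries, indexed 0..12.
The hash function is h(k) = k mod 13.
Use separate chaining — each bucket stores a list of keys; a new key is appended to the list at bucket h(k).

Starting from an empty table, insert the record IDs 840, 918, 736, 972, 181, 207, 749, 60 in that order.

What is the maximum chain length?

5

840 → bucket 8
918 → bucket 8 (collision)
736 → bucket 8 (collision)
972 → bucket 10
181 → bucket 12
207 → bucket 12 (collision)
749 → bucket 8 (collision)
60 → bucket 8 (collision)
Final buckets:
0: ∅
1: ∅
2: ∅
3: ∅
4: ∅
5: ∅
6: ∅
7: ∅
8: 840 -> 918 -> 736 -> 749 -> 60
9: ∅
10: 972
11: ∅
12: 181 -> 207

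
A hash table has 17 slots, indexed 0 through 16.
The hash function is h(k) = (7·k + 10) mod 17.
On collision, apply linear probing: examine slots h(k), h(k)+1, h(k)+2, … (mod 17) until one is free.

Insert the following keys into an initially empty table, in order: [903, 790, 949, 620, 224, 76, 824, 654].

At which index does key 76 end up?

903 hashes to 7; slot 7 is free → place at 7.
790 hashes to 15; slot 15 is free → place at 15.
949 hashes to 6; slot 6 is free → place at 6.
620 hashes to 15; 15 taken → place at 16.
224 hashes to 14; slot 14 is free → place at 14.
76 hashes to 15; 15,16 taken → place at 0.
824 hashes to 15; 15,16,0 taken → place at 1.
654 hashes to 15; 15,16,0,1 taken → place at 2.
Table: [76, 824, 654, _, _, _, 949, 903, _, _, _, _, _, _, 224, 790, 620]

0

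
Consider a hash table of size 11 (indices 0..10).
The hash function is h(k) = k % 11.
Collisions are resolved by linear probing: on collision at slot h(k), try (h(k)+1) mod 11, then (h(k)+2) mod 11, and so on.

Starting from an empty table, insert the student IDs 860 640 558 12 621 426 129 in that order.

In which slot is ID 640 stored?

3

860: h=2 => slot 2
640: h=2, probe 2,3 => slot 3
558: h=8 => slot 8
12: h=1 => slot 1
621: h=5 => slot 5
426: h=8, probe 8,9 => slot 9
129: h=8, probe 8,9,10 => slot 10
Table: [_, 12, 860, 640, _, 621, _, _, 558, 426, 129]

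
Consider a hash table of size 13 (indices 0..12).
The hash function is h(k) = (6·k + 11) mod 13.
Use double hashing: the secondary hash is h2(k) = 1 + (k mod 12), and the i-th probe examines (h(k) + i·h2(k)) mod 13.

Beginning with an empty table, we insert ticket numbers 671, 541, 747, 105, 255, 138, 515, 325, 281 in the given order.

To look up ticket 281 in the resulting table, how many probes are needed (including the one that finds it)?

4

671 hashes to 7; slot 7 is free -> place at 7.
541 hashes to 7, h2=2; 7 taken -> place at 9.
747 hashes to 8; slot 8 is free -> place at 8.
105 hashes to 4; slot 4 is free -> place at 4.
255 hashes to 7, h2=4; 7 taken -> place at 11.
138 hashes to 7, h2=7; 7 taken -> place at 1.
515 hashes to 7, h2=12; 7 taken -> place at 6.
325 hashes to 11, h2=2; 11 taken -> place at 0.
281 hashes to 7, h2=6; 7,0,6 taken -> place at 12.
Table: [325, 138, -, -, 105, -, 515, 671, 747, 541, -, 255, 281]
Lookup 281: h=7, h2=6, probe 7,0,6,12 → found at 12.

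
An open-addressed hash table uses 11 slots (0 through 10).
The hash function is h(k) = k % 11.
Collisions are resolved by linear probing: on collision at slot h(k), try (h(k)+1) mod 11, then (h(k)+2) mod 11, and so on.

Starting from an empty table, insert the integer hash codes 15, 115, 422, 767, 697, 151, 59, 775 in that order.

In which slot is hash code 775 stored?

0

15: h=4 => slot 4
115: h=5 => slot 5
422: h=4, probe 4,5,6 => slot 6
767: h=8 => slot 8
697: h=4, probe 4,5,6,7 => slot 7
151: h=8, probe 8,9 => slot 9
59: h=4, probe 4,5,6,7,8,9,10 => slot 10
775: h=5, probe 5,6,7,8,9,10,0 => slot 0
Table: [775, —, —, —, 15, 115, 422, 697, 767, 151, 59]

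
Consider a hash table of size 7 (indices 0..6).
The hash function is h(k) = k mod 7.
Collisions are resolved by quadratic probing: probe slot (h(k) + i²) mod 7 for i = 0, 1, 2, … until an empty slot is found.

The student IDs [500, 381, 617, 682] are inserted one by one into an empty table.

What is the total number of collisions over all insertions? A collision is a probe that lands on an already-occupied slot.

500: h=3 -> slot 3
381: h=3, probe 3,4 -> slot 4
617: h=1 -> slot 1
682: h=3, probe 3,4,0 -> slot 0
Table: [682, 617, ∅, 500, 381, ∅, ∅]

3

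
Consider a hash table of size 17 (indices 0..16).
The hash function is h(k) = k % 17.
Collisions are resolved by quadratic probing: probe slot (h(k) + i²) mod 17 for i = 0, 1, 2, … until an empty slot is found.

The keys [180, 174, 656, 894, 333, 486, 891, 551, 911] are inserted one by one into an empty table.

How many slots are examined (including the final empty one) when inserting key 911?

Insert 180: h=10, slot 10 empty -> index 10.
Insert 174: h=4, slot 4 empty -> index 4.
Insert 656: h=10, slot 10 occupied -> index 11.
Insert 894: h=10, slots 10,11 occupied -> index 14.
Insert 333: h=10, slots 10,11,14 occupied -> index 2.
Insert 486: h=10, slots 10,11,14,2 occupied -> index 9.
Insert 891: h=7, slot 7 empty -> index 7.
Insert 551: h=7, slot 7 occupied -> index 8.
Insert 911: h=10, slots 10,11,14,2,9 occupied -> index 1.
Table: [∅, 911, 333, ∅, 174, ∅, ∅, 891, 551, 486, 180, 656, ∅, ∅, 894, ∅, ∅]

6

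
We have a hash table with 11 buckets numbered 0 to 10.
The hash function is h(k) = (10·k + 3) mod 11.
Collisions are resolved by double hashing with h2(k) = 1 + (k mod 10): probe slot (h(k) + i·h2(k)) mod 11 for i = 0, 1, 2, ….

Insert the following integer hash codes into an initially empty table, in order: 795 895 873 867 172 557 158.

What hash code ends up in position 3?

873

795 hashes to 0; slot 0 is free => place at 0.
895 hashes to 10; slot 10 is free => place at 10.
873 hashes to 10, h2=4; 10 taken => place at 3.
867 hashes to 5; slot 5 is free => place at 5.
172 hashes to 7; slot 7 is free => place at 7.
557 hashes to 7, h2=8; 7 taken => place at 4.
158 hashes to 10, h2=9; 10 taken => place at 8.
Table: [795, ∅, ∅, 873, 557, 867, ∅, 172, 158, ∅, 895]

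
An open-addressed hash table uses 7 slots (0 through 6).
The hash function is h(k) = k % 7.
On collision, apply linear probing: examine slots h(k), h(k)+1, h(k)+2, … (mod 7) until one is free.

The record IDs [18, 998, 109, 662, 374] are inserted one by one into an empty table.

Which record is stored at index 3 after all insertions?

374

18 hashes to 4; slot 4 is free → place at 4.
998 hashes to 4; 4 taken → place at 5.
109 hashes to 4; 4,5 taken → place at 6.
662 hashes to 4; 4,5,6 taken → place at 0.
374 hashes to 3; slot 3 is free → place at 3.
Table: [662, -, -, 374, 18, 998, 109]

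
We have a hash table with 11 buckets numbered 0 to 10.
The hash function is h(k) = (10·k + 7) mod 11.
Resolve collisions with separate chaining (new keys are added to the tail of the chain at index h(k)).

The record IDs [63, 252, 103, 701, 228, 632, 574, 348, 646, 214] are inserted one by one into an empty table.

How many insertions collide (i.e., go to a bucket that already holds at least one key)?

63 → bucket 10
252 → bucket 8
103 → bucket 3
701 → bucket 10 (collision)
228 → bucket 10 (collision)
632 → bucket 2
574 → bucket 5
348 → bucket 0
646 → bucket 10 (collision)
214 → bucket 2 (collision)
Final buckets:
0: 348
1: —
2: 632 -> 214
3: 103
4: —
5: 574
6: —
7: —
8: 252
9: —
10: 63 -> 701 -> 228 -> 646

4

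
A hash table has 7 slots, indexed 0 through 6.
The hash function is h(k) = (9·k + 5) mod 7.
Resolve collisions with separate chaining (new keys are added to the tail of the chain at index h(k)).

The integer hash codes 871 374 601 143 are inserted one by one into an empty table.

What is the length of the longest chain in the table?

3

871 → bucket 4
374 → bucket 4 (collision)
601 → bucket 3
143 → bucket 4 (collision)
Final buckets:
0: _
1: _
2: _
3: 601
4: 871 -> 374 -> 143
5: _
6: _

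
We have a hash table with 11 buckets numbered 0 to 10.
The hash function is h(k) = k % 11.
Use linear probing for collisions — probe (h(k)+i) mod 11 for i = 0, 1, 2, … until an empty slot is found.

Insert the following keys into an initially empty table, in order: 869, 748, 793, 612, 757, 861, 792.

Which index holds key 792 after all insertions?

4

869 hashes to 0; slot 0 is free → place at 0.
748 hashes to 0; 0 taken → place at 1.
793 hashes to 1; 1 taken → place at 2.
612 hashes to 7; slot 7 is free → place at 7.
757 hashes to 9; slot 9 is free → place at 9.
861 hashes to 3; slot 3 is free → place at 3.
792 hashes to 0; 0,1,2,3 taken → place at 4.
Table: [869, 748, 793, 861, 792, —, —, 612, —, 757, —]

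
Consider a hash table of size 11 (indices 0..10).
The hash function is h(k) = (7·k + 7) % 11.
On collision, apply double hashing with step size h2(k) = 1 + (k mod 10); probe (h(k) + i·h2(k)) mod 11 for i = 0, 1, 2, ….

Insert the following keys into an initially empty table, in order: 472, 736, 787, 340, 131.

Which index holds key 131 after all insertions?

2

472 hashes to 0; slot 0 is free => place at 0.
736 hashes to 0, h2=7; 0 taken => place at 7.
787 hashes to 5; slot 5 is free => place at 5.
340 hashes to 0, h2=1; 0 taken => place at 1.
131 hashes to 0, h2=2; 0 taken => place at 2.
Table: [472, 340, 131, -, -, 787, -, 736, -, -, -]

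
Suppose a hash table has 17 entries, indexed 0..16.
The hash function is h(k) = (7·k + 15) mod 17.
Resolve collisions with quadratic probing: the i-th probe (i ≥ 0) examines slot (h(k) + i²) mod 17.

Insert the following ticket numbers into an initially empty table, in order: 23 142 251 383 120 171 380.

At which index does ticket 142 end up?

7

23 hashes to 6; slot 6 is free => place at 6.
142 hashes to 6; 6 taken => place at 7.
251 hashes to 4; slot 4 is free => place at 4.
383 hashes to 10; slot 10 is free => place at 10.
120 hashes to 5; slot 5 is free => place at 5.
171 hashes to 5; 5,6 taken => place at 9.
380 hashes to 6; 6,7,10 taken => place at 15.
Table: [∅, ∅, ∅, ∅, 251, 120, 23, 142, ∅, 171, 383, ∅, ∅, ∅, ∅, 380, ∅]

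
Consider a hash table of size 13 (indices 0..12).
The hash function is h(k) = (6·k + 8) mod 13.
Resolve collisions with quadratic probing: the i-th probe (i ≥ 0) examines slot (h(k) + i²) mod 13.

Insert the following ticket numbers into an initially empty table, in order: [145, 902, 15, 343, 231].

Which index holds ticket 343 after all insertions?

145: h=7 → slot 7
902: h=12 → slot 12
15: h=7, probe 7,8 → slot 8
343: h=12, probe 12,0 → slot 0
231: h=3 → slot 3
Table: [343, -, -, 231, -, -, -, 145, 15, -, -, -, 902]

0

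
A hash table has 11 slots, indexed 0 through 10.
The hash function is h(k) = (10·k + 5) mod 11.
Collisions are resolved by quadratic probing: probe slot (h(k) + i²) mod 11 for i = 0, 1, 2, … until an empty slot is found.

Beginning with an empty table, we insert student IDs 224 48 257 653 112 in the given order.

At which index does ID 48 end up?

Insert 224: h=1, slot 1 empty -> index 1.
Insert 48: h=1, slot 1 occupied -> index 2.
Insert 257: h=1, slots 1,2 occupied -> index 5.
Insert 653: h=1, slots 1,2,5 occupied -> index 10.
Insert 112: h=3, slot 3 empty -> index 3.
Table: [—, 224, 48, 112, —, 257, —, —, —, —, 653]

2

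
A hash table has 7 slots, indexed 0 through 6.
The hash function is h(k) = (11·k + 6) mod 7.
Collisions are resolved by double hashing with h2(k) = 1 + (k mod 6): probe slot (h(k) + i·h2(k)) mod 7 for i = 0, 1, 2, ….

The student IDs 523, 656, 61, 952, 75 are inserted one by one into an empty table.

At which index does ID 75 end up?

2

523 hashes to 5; slot 5 is free => place at 5.
656 hashes to 5, h2=3; 5 taken => place at 1.
61 hashes to 5, h2=2; 5 taken => place at 0.
952 hashes to 6; slot 6 is free => place at 6.
75 hashes to 5, h2=4; 5 taken => place at 2.
Table: [61, 656, 75, —, —, 523, 952]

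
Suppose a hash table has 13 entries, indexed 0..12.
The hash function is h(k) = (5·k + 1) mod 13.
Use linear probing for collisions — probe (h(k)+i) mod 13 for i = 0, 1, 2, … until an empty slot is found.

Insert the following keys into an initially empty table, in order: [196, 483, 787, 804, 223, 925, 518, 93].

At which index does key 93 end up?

1

196 hashes to 6; slot 6 is free → place at 6.
483 hashes to 11; slot 11 is free → place at 11.
787 hashes to 10; slot 10 is free → place at 10.
804 hashes to 4; slot 4 is free → place at 4.
223 hashes to 11; 11 taken → place at 12.
925 hashes to 11; 11,12 taken → place at 0.
518 hashes to 4; 4 taken → place at 5.
93 hashes to 11; 11,12,0 taken → place at 1.
Table: [925, 93, ., ., 804, 518, 196, ., ., ., 787, 483, 223]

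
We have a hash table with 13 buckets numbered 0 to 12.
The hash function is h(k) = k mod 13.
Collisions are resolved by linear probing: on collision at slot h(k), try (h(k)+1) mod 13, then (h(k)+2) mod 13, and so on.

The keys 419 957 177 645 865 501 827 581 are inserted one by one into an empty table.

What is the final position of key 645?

Insert 419: h=3, slot 3 empty → index 3.
Insert 957: h=8, slot 8 empty → index 8.
Insert 177: h=8, slot 8 occupied → index 9.
Insert 645: h=8, slots 8,9 occupied → index 10.
Insert 865: h=7, slot 7 empty → index 7.
Insert 501: h=7, slots 7,8,9,10 occupied → index 11.
Insert 827: h=8, slots 8,9,10,11 occupied → index 12.
Insert 581: h=9, slots 9,10,11,12 occupied → index 0.
Table: [581, ∅, ∅, 419, ∅, ∅, ∅, 865, 957, 177, 645, 501, 827]

10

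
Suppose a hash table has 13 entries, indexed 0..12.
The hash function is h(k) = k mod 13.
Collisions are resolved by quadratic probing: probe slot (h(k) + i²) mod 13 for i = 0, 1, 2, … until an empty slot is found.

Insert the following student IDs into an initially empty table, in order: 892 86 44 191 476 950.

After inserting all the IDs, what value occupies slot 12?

476

892: h=8 → slot 8
86: h=8, probe 8,9 → slot 9
44: h=5 → slot 5
191: h=9, probe 9,10 → slot 10
476: h=8, probe 8,9,12 → slot 12
950: h=1 → slot 1
Table: [-, 950, -, -, -, 44, -, -, 892, 86, 191, -, 476]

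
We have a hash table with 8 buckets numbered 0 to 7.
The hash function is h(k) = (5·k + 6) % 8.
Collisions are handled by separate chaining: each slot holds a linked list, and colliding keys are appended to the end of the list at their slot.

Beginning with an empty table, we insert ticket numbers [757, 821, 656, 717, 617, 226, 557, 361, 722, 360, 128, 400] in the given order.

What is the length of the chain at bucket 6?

4

757 -> bucket 7
821 -> bucket 7 (collision)
656 -> bucket 6
717 -> bucket 7 (collision)
617 -> bucket 3
226 -> bucket 0
557 -> bucket 7 (collision)
361 -> bucket 3 (collision)
722 -> bucket 0 (collision)
360 -> bucket 6 (collision)
128 -> bucket 6 (collision)
400 -> bucket 6 (collision)
Final buckets:
0: 226 -> 722
1: ∅
2: ∅
3: 617 -> 361
4: ∅
5: ∅
6: 656 -> 360 -> 128 -> 400
7: 757 -> 821 -> 717 -> 557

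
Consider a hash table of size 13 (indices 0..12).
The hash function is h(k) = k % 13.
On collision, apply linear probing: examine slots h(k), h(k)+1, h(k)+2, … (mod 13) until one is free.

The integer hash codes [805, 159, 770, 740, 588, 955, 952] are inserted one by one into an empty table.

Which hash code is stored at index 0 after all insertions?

805: h=12 → slot 12
159: h=3 → slot 3
770: h=3, probe 3,4 → slot 4
740: h=12, probe 12,0 → slot 0
588: h=3, probe 3,4,5 → slot 5
955: h=6 → slot 6
952: h=3, probe 3,4,5,6,7 → slot 7
Table: [740, ., ., 159, 770, 588, 955, 952, ., ., ., ., 805]

740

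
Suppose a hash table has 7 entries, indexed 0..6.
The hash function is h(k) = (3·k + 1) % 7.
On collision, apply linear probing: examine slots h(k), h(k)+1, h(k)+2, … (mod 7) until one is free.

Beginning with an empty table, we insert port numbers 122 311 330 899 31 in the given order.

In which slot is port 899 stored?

6

122 hashes to 3; slot 3 is free → place at 3.
311 hashes to 3; 3 taken → place at 4.
330 hashes to 4; 4 taken → place at 5.
899 hashes to 3; 3,4,5 taken → place at 6.
31 hashes to 3; 3,4,5,6 taken → place at 0.
Table: [31, ., ., 122, 311, 330, 899]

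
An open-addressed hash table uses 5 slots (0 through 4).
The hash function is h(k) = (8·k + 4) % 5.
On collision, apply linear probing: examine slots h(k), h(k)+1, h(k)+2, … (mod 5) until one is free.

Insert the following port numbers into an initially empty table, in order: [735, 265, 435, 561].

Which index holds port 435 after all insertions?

Insert 735: h=4, slot 4 empty => index 4.
Insert 265: h=4, slot 4 occupied => index 0.
Insert 435: h=4, slots 4,0 occupied => index 1.
Insert 561: h=2, slot 2 empty => index 2.
Table: [265, 435, 561, ., 735]

1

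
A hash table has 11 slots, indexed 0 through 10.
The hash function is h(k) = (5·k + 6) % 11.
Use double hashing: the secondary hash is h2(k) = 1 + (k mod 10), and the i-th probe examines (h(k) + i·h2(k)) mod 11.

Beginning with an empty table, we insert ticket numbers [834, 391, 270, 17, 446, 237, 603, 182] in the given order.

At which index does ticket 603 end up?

834 hashes to 7; slot 7 is free => place at 7.
391 hashes to 3; slot 3 is free => place at 3.
270 hashes to 3, h2=1; 3 taken => place at 4.
17 hashes to 3, h2=8; 3 taken => place at 0.
446 hashes to 3, h2=7; 3 taken => place at 10.
237 hashes to 3, h2=8; 3,0 taken => place at 8.
603 hashes to 7, h2=4; 7,0,4,8 taken => place at 1.
182 hashes to 3, h2=3; 3 taken => place at 6.
Table: [17, 603, -, 391, 270, -, 182, 834, 237, -, 446]

1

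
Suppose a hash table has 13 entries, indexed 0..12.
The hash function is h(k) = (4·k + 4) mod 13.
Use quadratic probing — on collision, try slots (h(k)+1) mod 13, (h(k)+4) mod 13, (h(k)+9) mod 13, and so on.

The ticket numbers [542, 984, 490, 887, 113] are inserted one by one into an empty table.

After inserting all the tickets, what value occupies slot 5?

Insert 542: h=1, slot 1 empty => index 1.
Insert 984: h=1, slot 1 occupied => index 2.
Insert 490: h=1, slots 1,2 occupied => index 5.
Insert 887: h=3, slot 3 empty => index 3.
Insert 113: h=1, slots 1,2,5 occupied => index 10.
Table: [., 542, 984, 887, ., 490, ., ., ., ., 113, ., .]

490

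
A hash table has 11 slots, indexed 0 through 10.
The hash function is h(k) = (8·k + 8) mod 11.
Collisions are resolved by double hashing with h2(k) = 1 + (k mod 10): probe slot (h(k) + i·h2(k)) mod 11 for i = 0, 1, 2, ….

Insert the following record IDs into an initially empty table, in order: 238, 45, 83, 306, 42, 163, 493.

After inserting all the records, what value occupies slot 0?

493

238: h=9 => slot 9
45: h=5 => slot 5
83: h=1 => slot 1
306: h=3 => slot 3
42: h=3, h2=3, probe 3,6 => slot 6
163: h=3, h2=4, probe 3,7 => slot 7
493: h=3, h2=4, probe 3,7,0 => slot 0
Table: [493, 83, -, 306, -, 45, 42, 163, -, 238, -]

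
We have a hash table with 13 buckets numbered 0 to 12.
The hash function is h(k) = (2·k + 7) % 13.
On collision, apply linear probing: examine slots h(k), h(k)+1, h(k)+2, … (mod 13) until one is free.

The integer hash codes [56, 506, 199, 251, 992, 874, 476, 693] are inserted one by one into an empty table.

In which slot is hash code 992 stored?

Insert 56: h=2, slot 2 empty => index 2.
Insert 506: h=5, slot 5 empty => index 5.
Insert 199: h=2, slot 2 occupied => index 3.
Insert 251: h=2, slots 2,3 occupied => index 4.
Insert 992: h=2, slots 2,3,4,5 occupied => index 6.
Insert 874: h=0, slot 0 empty => index 0.
Insert 476: h=10, slot 10 empty => index 10.
Insert 693: h=2, slots 2,3,4,5,6 occupied => index 7.
Table: [874, ., 56, 199, 251, 506, 992, 693, ., ., 476, ., .]

6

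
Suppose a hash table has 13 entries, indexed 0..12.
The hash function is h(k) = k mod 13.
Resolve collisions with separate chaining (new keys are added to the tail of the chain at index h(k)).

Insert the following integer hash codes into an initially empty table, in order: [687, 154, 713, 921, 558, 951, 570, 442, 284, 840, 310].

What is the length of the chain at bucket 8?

1

687 -> bucket 11
154 -> bucket 11 (collision)
713 -> bucket 11 (collision)
921 -> bucket 11 (collision)
558 -> bucket 12
951 -> bucket 2
570 -> bucket 11 (collision)
442 -> bucket 0
284 -> bucket 11 (collision)
840 -> bucket 8
310 -> bucket 11 (collision)
Final buckets:
0: 442
1: _
2: 951
3: _
4: _
5: _
6: _
7: _
8: 840
9: _
10: _
11: 687 -> 154 -> 713 -> 921 -> 570 -> 284 -> 310
12: 558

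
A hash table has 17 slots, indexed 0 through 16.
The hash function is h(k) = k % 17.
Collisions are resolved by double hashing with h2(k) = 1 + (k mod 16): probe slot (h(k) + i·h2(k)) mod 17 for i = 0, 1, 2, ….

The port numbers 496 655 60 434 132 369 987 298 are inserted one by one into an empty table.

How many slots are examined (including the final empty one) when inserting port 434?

Insert 496: h=3, slot 3 empty → index 3.
Insert 655: h=9, slot 9 empty → index 9.
Insert 60: h=9, h2=13, slot 9 occupied → index 5.
Insert 434: h=9, h2=3, slot 9 occupied → index 12.
Insert 132: h=13, slot 13 empty → index 13.
Insert 369: h=12, h2=2, slot 12 occupied → index 14.
Insert 987: h=1, slot 1 empty → index 1.
Insert 298: h=9, h2=11, slots 9,3,14 occupied → index 8.
Table: [_, 987, _, 496, _, 60, _, _, 298, 655, _, _, 434, 132, 369, _, _]

2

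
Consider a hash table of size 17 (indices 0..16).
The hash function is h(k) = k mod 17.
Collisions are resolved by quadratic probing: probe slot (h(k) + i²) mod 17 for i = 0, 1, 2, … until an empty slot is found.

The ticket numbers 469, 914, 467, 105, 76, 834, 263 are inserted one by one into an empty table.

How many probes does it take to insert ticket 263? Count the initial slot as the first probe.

3

469 hashes to 10; slot 10 is free -> place at 10.
914 hashes to 13; slot 13 is free -> place at 13.
467 hashes to 8; slot 8 is free -> place at 8.
105 hashes to 3; slot 3 is free -> place at 3.
76 hashes to 8; 8 taken -> place at 9.
834 hashes to 1; slot 1 is free -> place at 1.
263 hashes to 8; 8,9 taken -> place at 12.
Table: [-, 834, -, 105, -, -, -, -, 467, 76, 469, -, 263, 914, -, -, -]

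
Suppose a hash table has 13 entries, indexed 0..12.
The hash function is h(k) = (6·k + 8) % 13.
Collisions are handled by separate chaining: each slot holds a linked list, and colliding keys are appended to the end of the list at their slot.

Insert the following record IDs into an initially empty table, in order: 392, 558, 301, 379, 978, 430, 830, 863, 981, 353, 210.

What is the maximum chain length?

5

Insert 392: h=7, bucket 7 empty -> new chain.
Insert 558: h=2, bucket 2 empty -> new chain.
Insert 301: h=7, bucket 7 nonempty -> append to chain.
Insert 379: h=7, bucket 7 nonempty -> append to chain.
Insert 978: h=0, bucket 0 empty -> new chain.
Insert 430: h=1, bucket 1 empty -> new chain.
Insert 830: h=9, bucket 9 empty -> new chain.
Insert 863: h=12, bucket 12 empty -> new chain.
Insert 981: h=5, bucket 5 empty -> new chain.
Insert 353: h=7, bucket 7 nonempty -> append to chain.
Insert 210: h=7, bucket 7 nonempty -> append to chain.
Final buckets:
0: 978
1: 430
2: 558
3: _
4: _
5: 981
6: _
7: 392 -> 301 -> 379 -> 353 -> 210
8: _
9: 830
10: _
11: _
12: 863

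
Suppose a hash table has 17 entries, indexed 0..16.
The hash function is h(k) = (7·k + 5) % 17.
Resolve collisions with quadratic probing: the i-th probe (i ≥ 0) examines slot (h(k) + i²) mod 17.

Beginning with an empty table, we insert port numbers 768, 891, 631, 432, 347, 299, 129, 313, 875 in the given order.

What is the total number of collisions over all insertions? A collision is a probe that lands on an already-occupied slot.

9

Insert 768: h=9, slot 9 empty → index 9.
Insert 891: h=3, slot 3 empty → index 3.
Insert 631: h=2, slot 2 empty → index 2.
Insert 432: h=3, slot 3 occupied → index 4.
Insert 347: h=3, slots 3,4 occupied → index 7.
Insert 299: h=7, slot 7 occupied → index 8.
Insert 129: h=7, slots 7,8 occupied → index 11.
Insert 313: h=3, slots 3,4,7 occupied → index 12.
Insert 875: h=10, slot 10 empty → index 10.
Table: [-, -, 631, 891, 432, -, -, 347, 299, 768, 875, 129, 313, -, -, -, -]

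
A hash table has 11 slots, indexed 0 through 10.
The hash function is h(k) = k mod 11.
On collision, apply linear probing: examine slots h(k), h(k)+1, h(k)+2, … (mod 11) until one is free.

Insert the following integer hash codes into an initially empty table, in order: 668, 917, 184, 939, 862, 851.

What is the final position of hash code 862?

6

668 hashes to 8; slot 8 is free => place at 8.
917 hashes to 4; slot 4 is free => place at 4.
184 hashes to 8; 8 taken => place at 9.
939 hashes to 4; 4 taken => place at 5.
862 hashes to 4; 4,5 taken => place at 6.
851 hashes to 4; 4,5,6 taken => place at 7.
Table: [-, -, -, -, 917, 939, 862, 851, 668, 184, -]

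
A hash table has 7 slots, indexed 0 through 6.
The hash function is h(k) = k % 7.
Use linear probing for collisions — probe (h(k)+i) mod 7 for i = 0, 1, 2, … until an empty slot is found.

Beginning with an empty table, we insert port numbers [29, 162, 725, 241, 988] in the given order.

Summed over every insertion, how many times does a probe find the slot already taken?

Insert 29: h=1, slot 1 empty => index 1.
Insert 162: h=1, slot 1 occupied => index 2.
Insert 725: h=4, slot 4 empty => index 4.
Insert 241: h=3, slot 3 empty => index 3.
Insert 988: h=1, slots 1,2,3,4 occupied => index 5.
Table: [∅, 29, 162, 241, 725, 988, ∅]

5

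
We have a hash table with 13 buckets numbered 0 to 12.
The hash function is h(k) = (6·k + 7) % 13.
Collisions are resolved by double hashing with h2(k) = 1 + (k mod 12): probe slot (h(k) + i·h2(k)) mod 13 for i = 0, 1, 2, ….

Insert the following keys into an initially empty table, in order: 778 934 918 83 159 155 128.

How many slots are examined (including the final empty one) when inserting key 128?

778 hashes to 8; slot 8 is free -> place at 8.
934 hashes to 8, h2=11; 8 taken -> place at 6.
918 hashes to 3; slot 3 is free -> place at 3.
83 hashes to 11; slot 11 is free -> place at 11.
159 hashes to 12; slot 12 is free -> place at 12.
155 hashes to 1; slot 1 is free -> place at 1.
128 hashes to 8, h2=9; 8 taken -> place at 4.
Table: [., 155, ., 918, 128, ., 934, ., 778, ., ., 83, 159]

2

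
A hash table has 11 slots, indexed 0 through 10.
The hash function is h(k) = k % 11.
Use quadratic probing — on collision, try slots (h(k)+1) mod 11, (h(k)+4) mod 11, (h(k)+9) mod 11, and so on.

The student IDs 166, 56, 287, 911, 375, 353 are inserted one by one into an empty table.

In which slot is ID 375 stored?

166 hashes to 1; slot 1 is free => place at 1.
56 hashes to 1; 1 taken => place at 2.
287 hashes to 1; 1,2 taken => place at 5.
911 hashes to 9; slot 9 is free => place at 9.
375 hashes to 1; 1,2,5 taken => place at 10.
353 hashes to 1; 1,2,5,10 taken => place at 6.
Table: [—, 166, 56, —, —, 287, 353, —, —, 911, 375]

10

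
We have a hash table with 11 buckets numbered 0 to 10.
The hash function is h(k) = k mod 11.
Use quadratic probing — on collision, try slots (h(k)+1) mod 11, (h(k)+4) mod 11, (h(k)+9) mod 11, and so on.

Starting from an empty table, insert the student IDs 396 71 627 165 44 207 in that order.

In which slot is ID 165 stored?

Insert 396: h=0, slot 0 empty -> index 0.
Insert 71: h=5, slot 5 empty -> index 5.
Insert 627: h=0, slot 0 occupied -> index 1.
Insert 165: h=0, slots 0,1 occupied -> index 4.
Insert 44: h=0, slots 0,1,4 occupied -> index 9.
Insert 207: h=9, slot 9 occupied -> index 10.
Table: [396, 627, -, -, 165, 71, -, -, -, 44, 207]

4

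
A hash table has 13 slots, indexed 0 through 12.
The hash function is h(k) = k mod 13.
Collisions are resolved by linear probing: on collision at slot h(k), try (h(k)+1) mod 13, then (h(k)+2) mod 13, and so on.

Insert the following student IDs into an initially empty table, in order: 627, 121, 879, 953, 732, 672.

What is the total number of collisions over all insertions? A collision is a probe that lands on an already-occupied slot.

3

627: h=3 → slot 3
121: h=4 → slot 4
879: h=8 → slot 8
953: h=4, probe 4,5 → slot 5
732: h=4, probe 4,5,6 → slot 6
672: h=9 → slot 9
Table: [_, _, _, 627, 121, 953, 732, _, 879, 672, _, _, _]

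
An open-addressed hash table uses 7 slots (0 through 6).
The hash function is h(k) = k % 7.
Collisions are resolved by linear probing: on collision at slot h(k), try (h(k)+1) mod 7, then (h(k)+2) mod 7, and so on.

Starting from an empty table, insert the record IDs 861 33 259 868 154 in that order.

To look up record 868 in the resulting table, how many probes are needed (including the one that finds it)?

861 hashes to 0; slot 0 is free → place at 0.
33 hashes to 5; slot 5 is free → place at 5.
259 hashes to 0; 0 taken → place at 1.
868 hashes to 0; 0,1 taken → place at 2.
154 hashes to 0; 0,1,2 taken → place at 3.
Table: [861, 259, 868, 154, _, 33, _]
Lookup 868: h=0, probe 0,1,2 → found at 2.

3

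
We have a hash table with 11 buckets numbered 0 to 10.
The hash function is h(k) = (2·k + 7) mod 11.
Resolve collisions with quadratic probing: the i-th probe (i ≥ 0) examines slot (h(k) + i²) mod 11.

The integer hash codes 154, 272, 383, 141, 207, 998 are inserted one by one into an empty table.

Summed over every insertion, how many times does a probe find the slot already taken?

6

154 hashes to 7; slot 7 is free -> place at 7.
272 hashes to 1; slot 1 is free -> place at 1.
383 hashes to 3; slot 3 is free -> place at 3.
141 hashes to 3; 3 taken -> place at 4.
207 hashes to 3; 3,4,7,1 taken -> place at 8.
998 hashes to 1; 1 taken -> place at 2.
Table: [., 272, 998, 383, 141, ., ., 154, 207, ., .]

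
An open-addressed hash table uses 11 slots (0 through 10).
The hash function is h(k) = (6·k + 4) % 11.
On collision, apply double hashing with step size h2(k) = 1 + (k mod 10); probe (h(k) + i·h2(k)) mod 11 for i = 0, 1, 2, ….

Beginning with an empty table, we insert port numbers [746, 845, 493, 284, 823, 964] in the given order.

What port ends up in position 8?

746 hashes to 3; slot 3 is free => place at 3.
845 hashes to 3, h2=6; 3 taken => place at 9.
493 hashes to 3, h2=4; 3 taken => place at 7.
284 hashes to 3, h2=5; 3 taken => place at 8.
823 hashes to 3, h2=4; 3,7 taken => place at 0.
964 hashes to 2; slot 2 is free => place at 2.
Table: [823, ∅, 964, 746, ∅, ∅, ∅, 493, 284, 845, ∅]

284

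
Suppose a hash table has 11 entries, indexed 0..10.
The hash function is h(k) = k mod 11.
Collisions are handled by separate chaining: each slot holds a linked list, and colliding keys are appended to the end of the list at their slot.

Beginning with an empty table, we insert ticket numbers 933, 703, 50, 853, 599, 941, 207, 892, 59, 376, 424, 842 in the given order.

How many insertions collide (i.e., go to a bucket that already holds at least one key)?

Insert 933: h=9, bucket 9 empty -> new chain.
Insert 703: h=10, bucket 10 empty -> new chain.
Insert 50: h=6, bucket 6 empty -> new chain.
Insert 853: h=6, bucket 6 nonempty -> append to chain.
Insert 599: h=5, bucket 5 empty -> new chain.
Insert 941: h=6, bucket 6 nonempty -> append to chain.
Insert 207: h=9, bucket 9 nonempty -> append to chain.
Insert 892: h=1, bucket 1 empty -> new chain.
Insert 59: h=4, bucket 4 empty -> new chain.
Insert 376: h=2, bucket 2 empty -> new chain.
Insert 424: h=6, bucket 6 nonempty -> append to chain.
Insert 842: h=6, bucket 6 nonempty -> append to chain.
Final buckets:
0: —
1: 892
2: 376
3: —
4: 59
5: 599
6: 50 -> 853 -> 941 -> 424 -> 842
7: —
8: —
9: 933 -> 207
10: 703

5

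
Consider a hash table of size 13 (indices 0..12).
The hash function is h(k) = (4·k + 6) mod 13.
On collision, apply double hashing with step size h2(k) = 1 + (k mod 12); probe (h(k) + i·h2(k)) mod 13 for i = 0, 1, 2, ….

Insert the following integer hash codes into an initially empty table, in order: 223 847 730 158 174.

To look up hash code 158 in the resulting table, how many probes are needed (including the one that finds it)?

Insert 223: h=1, slot 1 empty -> index 1.
Insert 847: h=1, h2=8, slot 1 occupied -> index 9.
Insert 730: h=1, h2=11, slot 1 occupied -> index 12.
Insert 158: h=1, h2=3, slot 1 occupied -> index 4.
Insert 174: h=0, slot 0 empty -> index 0.
Table: [174, 223, _, _, 158, _, _, _, _, 847, _, _, 730]
Lookup 158: h=1, h2=3, probe 1,4 → found at 4.

2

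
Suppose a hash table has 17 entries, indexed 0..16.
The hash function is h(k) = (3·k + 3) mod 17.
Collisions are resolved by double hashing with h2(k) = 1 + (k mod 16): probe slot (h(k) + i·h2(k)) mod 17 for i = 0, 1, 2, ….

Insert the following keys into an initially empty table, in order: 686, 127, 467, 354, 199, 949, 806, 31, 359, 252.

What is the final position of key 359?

8

686: h=4 => slot 4
127: h=10 => slot 10
467: h=10, h2=4, probe 10,14 => slot 14
354: h=11 => slot 11
199: h=5 => slot 5
949: h=11, h2=6, probe 11,0 => slot 0
806: h=7 => slot 7
31: h=11, h2=16, probe 11,10,9 => slot 9
359: h=9, h2=8, probe 9,0,8 => slot 8
252: h=11, h2=13, probe 11,7,3 => slot 3
Table: [949, _, _, 252, 686, 199, _, 806, 359, 31, 127, 354, _, _, 467, _, _]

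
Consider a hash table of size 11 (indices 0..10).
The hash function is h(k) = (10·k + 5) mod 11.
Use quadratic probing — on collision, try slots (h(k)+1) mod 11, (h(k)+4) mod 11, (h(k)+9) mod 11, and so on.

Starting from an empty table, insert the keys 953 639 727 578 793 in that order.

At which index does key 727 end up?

953: h=9 => slot 9
639: h=4 => slot 4
727: h=4, probe 4,5 => slot 5
578: h=10 => slot 10
793: h=4, probe 4,5,8 => slot 8
Table: [_, _, _, _, 639, 727, _, _, 793, 953, 578]

5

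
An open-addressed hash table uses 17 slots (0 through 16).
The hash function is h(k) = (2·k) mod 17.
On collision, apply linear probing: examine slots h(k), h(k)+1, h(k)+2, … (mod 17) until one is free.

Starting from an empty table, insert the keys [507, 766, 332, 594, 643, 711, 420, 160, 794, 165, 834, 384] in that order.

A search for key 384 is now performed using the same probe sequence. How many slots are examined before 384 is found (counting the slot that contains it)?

Insert 507: h=11, slot 11 empty → index 11.
Insert 766: h=2, slot 2 empty → index 2.
Insert 332: h=1, slot 1 empty → index 1.
Insert 594: h=15, slot 15 empty → index 15.
Insert 643: h=11, slot 11 occupied → index 12.
Insert 711: h=11, slots 11,12 occupied → index 13.
Insert 420: h=7, slot 7 empty → index 7.
Insert 160: h=14, slot 14 empty → index 14.
Insert 794: h=7, slot 7 occupied → index 8.
Insert 165: h=7, slots 7,8 occupied → index 9.
Insert 834: h=2, slot 2 occupied → index 3.
Insert 384: h=3, slot 3 occupied → index 4.
Table: [-, 332, 766, 834, 384, -, -, 420, 794, 165, -, 507, 643, 711, 160, 594, -]
Lookup 384: h=3, probe 3,4 → found at 4.

2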